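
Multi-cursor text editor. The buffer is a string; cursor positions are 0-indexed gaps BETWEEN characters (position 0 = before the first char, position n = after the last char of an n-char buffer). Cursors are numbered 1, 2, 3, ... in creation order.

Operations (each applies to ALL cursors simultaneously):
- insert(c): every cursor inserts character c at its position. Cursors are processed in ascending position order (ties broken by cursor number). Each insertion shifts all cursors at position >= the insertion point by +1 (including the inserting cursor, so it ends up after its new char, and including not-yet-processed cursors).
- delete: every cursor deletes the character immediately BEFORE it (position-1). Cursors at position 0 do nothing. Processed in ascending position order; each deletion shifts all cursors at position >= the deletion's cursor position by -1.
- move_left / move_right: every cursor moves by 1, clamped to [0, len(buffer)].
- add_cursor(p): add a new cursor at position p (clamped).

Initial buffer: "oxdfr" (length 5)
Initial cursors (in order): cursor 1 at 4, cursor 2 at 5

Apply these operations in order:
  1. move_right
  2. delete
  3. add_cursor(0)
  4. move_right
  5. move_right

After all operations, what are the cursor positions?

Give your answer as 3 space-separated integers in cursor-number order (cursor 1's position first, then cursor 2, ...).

After op 1 (move_right): buffer="oxdfr" (len 5), cursors c1@5 c2@5, authorship .....
After op 2 (delete): buffer="oxd" (len 3), cursors c1@3 c2@3, authorship ...
After op 3 (add_cursor(0)): buffer="oxd" (len 3), cursors c3@0 c1@3 c2@3, authorship ...
After op 4 (move_right): buffer="oxd" (len 3), cursors c3@1 c1@3 c2@3, authorship ...
After op 5 (move_right): buffer="oxd" (len 3), cursors c3@2 c1@3 c2@3, authorship ...

Answer: 3 3 2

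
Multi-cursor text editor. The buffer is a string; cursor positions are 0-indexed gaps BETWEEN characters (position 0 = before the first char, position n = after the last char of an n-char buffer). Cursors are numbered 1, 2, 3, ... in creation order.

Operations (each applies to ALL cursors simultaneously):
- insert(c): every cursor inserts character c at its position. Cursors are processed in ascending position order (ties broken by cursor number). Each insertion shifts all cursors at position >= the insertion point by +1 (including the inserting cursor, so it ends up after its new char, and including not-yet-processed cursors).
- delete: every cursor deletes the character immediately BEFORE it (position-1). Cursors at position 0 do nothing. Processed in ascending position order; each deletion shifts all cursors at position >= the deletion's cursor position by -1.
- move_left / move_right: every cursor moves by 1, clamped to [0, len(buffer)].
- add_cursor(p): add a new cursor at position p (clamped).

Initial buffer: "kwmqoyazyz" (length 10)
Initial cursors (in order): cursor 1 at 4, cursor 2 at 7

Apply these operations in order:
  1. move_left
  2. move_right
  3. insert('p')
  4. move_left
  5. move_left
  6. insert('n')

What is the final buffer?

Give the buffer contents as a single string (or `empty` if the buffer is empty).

After op 1 (move_left): buffer="kwmqoyazyz" (len 10), cursors c1@3 c2@6, authorship ..........
After op 2 (move_right): buffer="kwmqoyazyz" (len 10), cursors c1@4 c2@7, authorship ..........
After op 3 (insert('p')): buffer="kwmqpoyapzyz" (len 12), cursors c1@5 c2@9, authorship ....1...2...
After op 4 (move_left): buffer="kwmqpoyapzyz" (len 12), cursors c1@4 c2@8, authorship ....1...2...
After op 5 (move_left): buffer="kwmqpoyapzyz" (len 12), cursors c1@3 c2@7, authorship ....1...2...
After op 6 (insert('n')): buffer="kwmnqpoynapzyz" (len 14), cursors c1@4 c2@9, authorship ...1.1..2.2...

Answer: kwmnqpoynapzyz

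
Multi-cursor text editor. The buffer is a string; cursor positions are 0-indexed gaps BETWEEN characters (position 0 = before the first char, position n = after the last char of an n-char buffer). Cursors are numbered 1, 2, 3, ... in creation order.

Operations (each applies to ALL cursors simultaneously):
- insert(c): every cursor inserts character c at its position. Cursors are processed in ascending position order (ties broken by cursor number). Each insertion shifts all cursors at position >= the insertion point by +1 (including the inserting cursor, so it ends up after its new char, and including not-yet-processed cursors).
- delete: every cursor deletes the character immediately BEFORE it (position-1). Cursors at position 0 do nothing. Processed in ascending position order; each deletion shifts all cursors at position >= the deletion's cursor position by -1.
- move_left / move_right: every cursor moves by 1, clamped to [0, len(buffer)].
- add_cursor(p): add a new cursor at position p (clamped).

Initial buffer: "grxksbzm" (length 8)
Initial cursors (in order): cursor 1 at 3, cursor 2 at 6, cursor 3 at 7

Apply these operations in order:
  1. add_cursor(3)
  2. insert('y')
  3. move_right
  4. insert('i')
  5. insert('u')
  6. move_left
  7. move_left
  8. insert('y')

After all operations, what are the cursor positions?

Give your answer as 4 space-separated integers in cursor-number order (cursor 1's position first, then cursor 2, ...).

After op 1 (add_cursor(3)): buffer="grxksbzm" (len 8), cursors c1@3 c4@3 c2@6 c3@7, authorship ........
After op 2 (insert('y')): buffer="grxyyksbyzym" (len 12), cursors c1@5 c4@5 c2@9 c3@11, authorship ...14...2.3.
After op 3 (move_right): buffer="grxyyksbyzym" (len 12), cursors c1@6 c4@6 c2@10 c3@12, authorship ...14...2.3.
After op 4 (insert('i')): buffer="grxyykiisbyziymi" (len 16), cursors c1@8 c4@8 c2@13 c3@16, authorship ...14.14..2.23.3
After op 5 (insert('u')): buffer="grxyykiiuusbyziuymiu" (len 20), cursors c1@10 c4@10 c2@16 c3@20, authorship ...14.1414..2.223.33
After op 6 (move_left): buffer="grxyykiiuusbyziuymiu" (len 20), cursors c1@9 c4@9 c2@15 c3@19, authorship ...14.1414..2.223.33
After op 7 (move_left): buffer="grxyykiiuusbyziuymiu" (len 20), cursors c1@8 c4@8 c2@14 c3@18, authorship ...14.1414..2.223.33
After op 8 (insert('y')): buffer="grxyykiiyyuusbyzyiuymyiu" (len 24), cursors c1@10 c4@10 c2@17 c3@22, authorship ...14.141414..2.2223.333

Answer: 10 17 22 10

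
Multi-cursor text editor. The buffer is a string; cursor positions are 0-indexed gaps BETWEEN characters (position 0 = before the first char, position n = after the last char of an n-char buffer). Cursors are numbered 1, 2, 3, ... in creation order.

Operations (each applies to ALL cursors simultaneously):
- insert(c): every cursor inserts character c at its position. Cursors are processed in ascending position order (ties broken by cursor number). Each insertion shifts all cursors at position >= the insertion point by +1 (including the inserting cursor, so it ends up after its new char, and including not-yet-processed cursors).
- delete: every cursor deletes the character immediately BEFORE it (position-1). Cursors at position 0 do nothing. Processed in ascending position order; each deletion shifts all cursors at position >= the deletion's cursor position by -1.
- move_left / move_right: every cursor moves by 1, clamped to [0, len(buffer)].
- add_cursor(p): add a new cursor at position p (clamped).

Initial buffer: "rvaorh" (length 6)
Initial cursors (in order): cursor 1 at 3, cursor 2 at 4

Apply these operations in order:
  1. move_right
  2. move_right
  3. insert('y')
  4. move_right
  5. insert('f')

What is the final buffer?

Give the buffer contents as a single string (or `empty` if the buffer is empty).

After op 1 (move_right): buffer="rvaorh" (len 6), cursors c1@4 c2@5, authorship ......
After op 2 (move_right): buffer="rvaorh" (len 6), cursors c1@5 c2@6, authorship ......
After op 3 (insert('y')): buffer="rvaoryhy" (len 8), cursors c1@6 c2@8, authorship .....1.2
After op 4 (move_right): buffer="rvaoryhy" (len 8), cursors c1@7 c2@8, authorship .....1.2
After op 5 (insert('f')): buffer="rvaoryhfyf" (len 10), cursors c1@8 c2@10, authorship .....1.122

Answer: rvaoryhfyf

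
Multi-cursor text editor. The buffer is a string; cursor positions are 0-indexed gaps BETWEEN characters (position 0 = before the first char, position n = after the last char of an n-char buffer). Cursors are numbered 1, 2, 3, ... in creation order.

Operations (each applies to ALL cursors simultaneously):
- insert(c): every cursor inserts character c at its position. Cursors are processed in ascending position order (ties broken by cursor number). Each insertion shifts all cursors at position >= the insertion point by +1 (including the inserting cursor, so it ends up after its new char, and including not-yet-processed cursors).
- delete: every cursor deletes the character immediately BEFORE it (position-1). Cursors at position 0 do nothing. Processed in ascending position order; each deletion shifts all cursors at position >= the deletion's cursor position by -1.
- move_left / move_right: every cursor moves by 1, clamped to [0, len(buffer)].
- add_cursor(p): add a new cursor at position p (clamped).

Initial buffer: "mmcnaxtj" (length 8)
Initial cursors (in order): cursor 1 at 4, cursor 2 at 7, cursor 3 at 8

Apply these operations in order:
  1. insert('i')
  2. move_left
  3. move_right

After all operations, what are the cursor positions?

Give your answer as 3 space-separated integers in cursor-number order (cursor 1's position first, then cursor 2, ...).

Answer: 5 9 11

Derivation:
After op 1 (insert('i')): buffer="mmcniaxtiji" (len 11), cursors c1@5 c2@9 c3@11, authorship ....1...2.3
After op 2 (move_left): buffer="mmcniaxtiji" (len 11), cursors c1@4 c2@8 c3@10, authorship ....1...2.3
After op 3 (move_right): buffer="mmcniaxtiji" (len 11), cursors c1@5 c2@9 c3@11, authorship ....1...2.3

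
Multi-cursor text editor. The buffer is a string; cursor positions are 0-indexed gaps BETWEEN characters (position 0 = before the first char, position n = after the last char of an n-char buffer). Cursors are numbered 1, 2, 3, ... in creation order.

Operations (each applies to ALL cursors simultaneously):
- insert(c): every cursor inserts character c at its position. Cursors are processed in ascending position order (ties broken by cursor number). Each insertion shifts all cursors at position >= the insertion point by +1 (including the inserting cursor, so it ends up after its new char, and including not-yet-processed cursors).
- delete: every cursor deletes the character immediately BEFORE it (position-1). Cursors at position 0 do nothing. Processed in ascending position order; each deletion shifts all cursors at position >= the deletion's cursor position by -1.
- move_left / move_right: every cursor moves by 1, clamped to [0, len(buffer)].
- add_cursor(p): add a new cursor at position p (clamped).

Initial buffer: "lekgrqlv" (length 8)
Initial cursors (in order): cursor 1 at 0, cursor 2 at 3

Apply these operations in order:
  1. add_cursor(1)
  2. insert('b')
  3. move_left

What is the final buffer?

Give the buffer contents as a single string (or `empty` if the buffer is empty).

Answer: blbekbgrqlv

Derivation:
After op 1 (add_cursor(1)): buffer="lekgrqlv" (len 8), cursors c1@0 c3@1 c2@3, authorship ........
After op 2 (insert('b')): buffer="blbekbgrqlv" (len 11), cursors c1@1 c3@3 c2@6, authorship 1.3..2.....
After op 3 (move_left): buffer="blbekbgrqlv" (len 11), cursors c1@0 c3@2 c2@5, authorship 1.3..2.....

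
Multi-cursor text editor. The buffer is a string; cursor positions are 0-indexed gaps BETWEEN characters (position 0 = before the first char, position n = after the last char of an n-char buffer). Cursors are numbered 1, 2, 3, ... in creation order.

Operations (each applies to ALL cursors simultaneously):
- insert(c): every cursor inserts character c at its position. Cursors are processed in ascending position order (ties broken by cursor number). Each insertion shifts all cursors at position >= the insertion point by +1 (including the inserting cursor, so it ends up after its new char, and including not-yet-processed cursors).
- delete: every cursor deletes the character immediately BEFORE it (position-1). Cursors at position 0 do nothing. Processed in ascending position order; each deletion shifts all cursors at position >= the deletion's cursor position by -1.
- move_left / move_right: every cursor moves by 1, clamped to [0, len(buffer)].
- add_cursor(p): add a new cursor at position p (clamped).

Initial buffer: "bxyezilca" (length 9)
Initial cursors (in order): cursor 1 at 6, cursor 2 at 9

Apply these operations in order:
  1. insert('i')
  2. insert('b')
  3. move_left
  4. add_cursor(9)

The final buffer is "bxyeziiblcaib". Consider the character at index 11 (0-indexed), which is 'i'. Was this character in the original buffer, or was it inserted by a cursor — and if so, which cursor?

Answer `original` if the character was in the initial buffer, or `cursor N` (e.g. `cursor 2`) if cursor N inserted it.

After op 1 (insert('i')): buffer="bxyeziilcai" (len 11), cursors c1@7 c2@11, authorship ......1...2
After op 2 (insert('b')): buffer="bxyeziiblcaib" (len 13), cursors c1@8 c2@13, authorship ......11...22
After op 3 (move_left): buffer="bxyeziiblcaib" (len 13), cursors c1@7 c2@12, authorship ......11...22
After op 4 (add_cursor(9)): buffer="bxyeziiblcaib" (len 13), cursors c1@7 c3@9 c2@12, authorship ......11...22
Authorship (.=original, N=cursor N): . . . . . . 1 1 . . . 2 2
Index 11: author = 2

Answer: cursor 2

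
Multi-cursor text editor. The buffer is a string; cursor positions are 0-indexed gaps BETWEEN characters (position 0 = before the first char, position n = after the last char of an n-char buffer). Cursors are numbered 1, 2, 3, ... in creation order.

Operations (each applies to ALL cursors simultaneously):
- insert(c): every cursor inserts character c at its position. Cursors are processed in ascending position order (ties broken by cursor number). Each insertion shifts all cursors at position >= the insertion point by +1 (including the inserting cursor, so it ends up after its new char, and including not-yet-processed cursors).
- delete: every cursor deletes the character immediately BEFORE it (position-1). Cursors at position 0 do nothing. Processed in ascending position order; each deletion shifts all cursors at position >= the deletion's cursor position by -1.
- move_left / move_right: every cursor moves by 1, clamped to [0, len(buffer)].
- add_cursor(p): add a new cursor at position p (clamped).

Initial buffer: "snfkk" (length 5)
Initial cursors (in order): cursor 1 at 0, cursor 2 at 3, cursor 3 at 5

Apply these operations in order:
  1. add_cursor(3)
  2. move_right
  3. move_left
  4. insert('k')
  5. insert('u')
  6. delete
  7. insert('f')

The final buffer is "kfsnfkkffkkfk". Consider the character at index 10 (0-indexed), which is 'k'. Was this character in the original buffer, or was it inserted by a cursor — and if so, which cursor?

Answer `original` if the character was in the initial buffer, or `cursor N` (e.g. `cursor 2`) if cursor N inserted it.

Answer: cursor 3

Derivation:
After op 1 (add_cursor(3)): buffer="snfkk" (len 5), cursors c1@0 c2@3 c4@3 c3@5, authorship .....
After op 2 (move_right): buffer="snfkk" (len 5), cursors c1@1 c2@4 c4@4 c3@5, authorship .....
After op 3 (move_left): buffer="snfkk" (len 5), cursors c1@0 c2@3 c4@3 c3@4, authorship .....
After op 4 (insert('k')): buffer="ksnfkkkkk" (len 9), cursors c1@1 c2@6 c4@6 c3@8, authorship 1...24.3.
After op 5 (insert('u')): buffer="kusnfkkuukkuk" (len 13), cursors c1@2 c2@9 c4@9 c3@12, authorship 11...2424.33.
After op 6 (delete): buffer="ksnfkkkkk" (len 9), cursors c1@1 c2@6 c4@6 c3@8, authorship 1...24.3.
After op 7 (insert('f')): buffer="kfsnfkkffkkfk" (len 13), cursors c1@2 c2@9 c4@9 c3@12, authorship 11...2424.33.
Authorship (.=original, N=cursor N): 1 1 . . . 2 4 2 4 . 3 3 .
Index 10: author = 3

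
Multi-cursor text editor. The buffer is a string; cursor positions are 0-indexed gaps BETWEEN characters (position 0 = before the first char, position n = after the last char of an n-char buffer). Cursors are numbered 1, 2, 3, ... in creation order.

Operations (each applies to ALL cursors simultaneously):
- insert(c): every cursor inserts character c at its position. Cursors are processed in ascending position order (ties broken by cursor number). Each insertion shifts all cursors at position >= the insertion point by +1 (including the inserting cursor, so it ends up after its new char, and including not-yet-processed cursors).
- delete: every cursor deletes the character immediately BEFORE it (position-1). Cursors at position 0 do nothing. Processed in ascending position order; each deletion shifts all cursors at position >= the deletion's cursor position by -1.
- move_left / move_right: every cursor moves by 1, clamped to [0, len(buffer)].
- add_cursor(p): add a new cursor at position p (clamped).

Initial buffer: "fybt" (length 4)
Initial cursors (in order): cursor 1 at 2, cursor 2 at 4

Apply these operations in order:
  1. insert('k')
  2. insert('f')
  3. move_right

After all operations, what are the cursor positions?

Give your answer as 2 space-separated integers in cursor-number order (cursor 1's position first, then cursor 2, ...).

After op 1 (insert('k')): buffer="fykbtk" (len 6), cursors c1@3 c2@6, authorship ..1..2
After op 2 (insert('f')): buffer="fykfbtkf" (len 8), cursors c1@4 c2@8, authorship ..11..22
After op 3 (move_right): buffer="fykfbtkf" (len 8), cursors c1@5 c2@8, authorship ..11..22

Answer: 5 8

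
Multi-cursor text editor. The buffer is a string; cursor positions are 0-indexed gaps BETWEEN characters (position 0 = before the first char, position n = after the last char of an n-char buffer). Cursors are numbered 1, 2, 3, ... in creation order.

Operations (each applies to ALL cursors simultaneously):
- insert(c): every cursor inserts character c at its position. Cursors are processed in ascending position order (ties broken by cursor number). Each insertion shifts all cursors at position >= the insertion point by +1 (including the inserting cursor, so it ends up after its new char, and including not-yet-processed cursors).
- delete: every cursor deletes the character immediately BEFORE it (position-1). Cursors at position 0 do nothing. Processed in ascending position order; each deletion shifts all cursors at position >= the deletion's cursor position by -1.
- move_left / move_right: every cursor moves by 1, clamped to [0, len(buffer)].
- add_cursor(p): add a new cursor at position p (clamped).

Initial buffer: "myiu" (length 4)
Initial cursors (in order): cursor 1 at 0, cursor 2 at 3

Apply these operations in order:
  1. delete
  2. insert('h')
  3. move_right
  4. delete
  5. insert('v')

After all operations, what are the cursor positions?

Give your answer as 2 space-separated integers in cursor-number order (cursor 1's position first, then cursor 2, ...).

After op 1 (delete): buffer="myu" (len 3), cursors c1@0 c2@2, authorship ...
After op 2 (insert('h')): buffer="hmyhu" (len 5), cursors c1@1 c2@4, authorship 1..2.
After op 3 (move_right): buffer="hmyhu" (len 5), cursors c1@2 c2@5, authorship 1..2.
After op 4 (delete): buffer="hyh" (len 3), cursors c1@1 c2@3, authorship 1.2
After op 5 (insert('v')): buffer="hvyhv" (len 5), cursors c1@2 c2@5, authorship 11.22

Answer: 2 5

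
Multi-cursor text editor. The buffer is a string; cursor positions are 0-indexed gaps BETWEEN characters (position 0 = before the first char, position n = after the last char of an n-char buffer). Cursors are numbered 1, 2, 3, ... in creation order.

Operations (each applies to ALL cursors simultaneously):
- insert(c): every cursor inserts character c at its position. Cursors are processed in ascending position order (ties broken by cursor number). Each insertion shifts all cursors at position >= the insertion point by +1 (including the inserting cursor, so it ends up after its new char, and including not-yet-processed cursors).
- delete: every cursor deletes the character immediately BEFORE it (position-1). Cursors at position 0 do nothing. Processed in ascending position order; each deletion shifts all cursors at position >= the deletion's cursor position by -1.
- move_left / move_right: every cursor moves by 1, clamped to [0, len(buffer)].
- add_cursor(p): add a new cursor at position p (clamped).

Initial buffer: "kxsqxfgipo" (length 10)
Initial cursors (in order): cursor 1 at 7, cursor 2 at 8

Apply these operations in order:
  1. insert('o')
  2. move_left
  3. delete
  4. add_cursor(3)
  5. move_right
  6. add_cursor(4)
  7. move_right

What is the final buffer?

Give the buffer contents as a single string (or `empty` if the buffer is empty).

After op 1 (insert('o')): buffer="kxsqxfgoiopo" (len 12), cursors c1@8 c2@10, authorship .......1.2..
After op 2 (move_left): buffer="kxsqxfgoiopo" (len 12), cursors c1@7 c2@9, authorship .......1.2..
After op 3 (delete): buffer="kxsqxfoopo" (len 10), cursors c1@6 c2@7, authorship ......12..
After op 4 (add_cursor(3)): buffer="kxsqxfoopo" (len 10), cursors c3@3 c1@6 c2@7, authorship ......12..
After op 5 (move_right): buffer="kxsqxfoopo" (len 10), cursors c3@4 c1@7 c2@8, authorship ......12..
After op 6 (add_cursor(4)): buffer="kxsqxfoopo" (len 10), cursors c3@4 c4@4 c1@7 c2@8, authorship ......12..
After op 7 (move_right): buffer="kxsqxfoopo" (len 10), cursors c3@5 c4@5 c1@8 c2@9, authorship ......12..

Answer: kxsqxfoopo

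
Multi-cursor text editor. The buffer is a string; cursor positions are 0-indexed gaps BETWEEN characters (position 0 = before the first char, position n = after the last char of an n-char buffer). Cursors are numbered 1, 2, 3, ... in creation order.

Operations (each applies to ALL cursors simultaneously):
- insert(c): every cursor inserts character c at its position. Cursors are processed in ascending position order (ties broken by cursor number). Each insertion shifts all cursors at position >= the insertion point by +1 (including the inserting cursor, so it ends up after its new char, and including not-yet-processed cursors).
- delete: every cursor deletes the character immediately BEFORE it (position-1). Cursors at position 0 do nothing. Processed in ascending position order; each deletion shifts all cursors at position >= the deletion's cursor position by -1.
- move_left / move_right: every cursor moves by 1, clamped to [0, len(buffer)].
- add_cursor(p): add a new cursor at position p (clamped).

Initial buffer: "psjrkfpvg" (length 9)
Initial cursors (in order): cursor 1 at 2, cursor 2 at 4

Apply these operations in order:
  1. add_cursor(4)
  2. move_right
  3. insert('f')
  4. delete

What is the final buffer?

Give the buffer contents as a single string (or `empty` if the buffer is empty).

Answer: psjrkfpvg

Derivation:
After op 1 (add_cursor(4)): buffer="psjrkfpvg" (len 9), cursors c1@2 c2@4 c3@4, authorship .........
After op 2 (move_right): buffer="psjrkfpvg" (len 9), cursors c1@3 c2@5 c3@5, authorship .........
After op 3 (insert('f')): buffer="psjfrkfffpvg" (len 12), cursors c1@4 c2@8 c3@8, authorship ...1..23....
After op 4 (delete): buffer="psjrkfpvg" (len 9), cursors c1@3 c2@5 c3@5, authorship .........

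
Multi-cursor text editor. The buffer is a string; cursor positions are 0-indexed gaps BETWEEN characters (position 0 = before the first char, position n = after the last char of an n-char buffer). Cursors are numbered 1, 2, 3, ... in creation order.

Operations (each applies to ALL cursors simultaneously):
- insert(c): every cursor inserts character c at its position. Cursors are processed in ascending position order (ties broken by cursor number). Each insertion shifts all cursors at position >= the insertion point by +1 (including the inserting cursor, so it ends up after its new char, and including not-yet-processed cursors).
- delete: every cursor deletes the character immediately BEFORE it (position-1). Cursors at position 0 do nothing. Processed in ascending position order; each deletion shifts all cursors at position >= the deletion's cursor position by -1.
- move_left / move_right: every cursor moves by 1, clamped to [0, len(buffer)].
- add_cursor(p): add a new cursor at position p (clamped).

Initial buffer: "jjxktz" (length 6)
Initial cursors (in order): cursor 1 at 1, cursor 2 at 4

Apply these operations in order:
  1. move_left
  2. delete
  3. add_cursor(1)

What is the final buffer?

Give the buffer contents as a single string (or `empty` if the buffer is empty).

Answer: jjktz

Derivation:
After op 1 (move_left): buffer="jjxktz" (len 6), cursors c1@0 c2@3, authorship ......
After op 2 (delete): buffer="jjktz" (len 5), cursors c1@0 c2@2, authorship .....
After op 3 (add_cursor(1)): buffer="jjktz" (len 5), cursors c1@0 c3@1 c2@2, authorship .....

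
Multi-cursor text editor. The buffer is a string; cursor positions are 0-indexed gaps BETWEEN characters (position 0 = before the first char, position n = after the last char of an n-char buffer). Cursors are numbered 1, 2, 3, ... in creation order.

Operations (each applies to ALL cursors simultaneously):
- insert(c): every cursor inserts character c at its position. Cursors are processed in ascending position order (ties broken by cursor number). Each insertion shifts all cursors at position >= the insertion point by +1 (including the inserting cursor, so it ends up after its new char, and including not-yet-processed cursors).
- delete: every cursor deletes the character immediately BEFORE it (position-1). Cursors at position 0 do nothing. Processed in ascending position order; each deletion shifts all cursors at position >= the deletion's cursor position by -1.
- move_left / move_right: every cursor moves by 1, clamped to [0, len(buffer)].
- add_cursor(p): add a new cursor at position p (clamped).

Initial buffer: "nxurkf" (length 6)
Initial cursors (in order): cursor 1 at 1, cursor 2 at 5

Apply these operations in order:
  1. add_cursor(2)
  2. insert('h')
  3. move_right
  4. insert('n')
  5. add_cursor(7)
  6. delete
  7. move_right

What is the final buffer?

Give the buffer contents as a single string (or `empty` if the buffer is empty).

After op 1 (add_cursor(2)): buffer="nxurkf" (len 6), cursors c1@1 c3@2 c2@5, authorship ......
After op 2 (insert('h')): buffer="nhxhurkhf" (len 9), cursors c1@2 c3@4 c2@8, authorship .1.3...2.
After op 3 (move_right): buffer="nhxhurkhf" (len 9), cursors c1@3 c3@5 c2@9, authorship .1.3...2.
After op 4 (insert('n')): buffer="nhxnhunrkhfn" (len 12), cursors c1@4 c3@7 c2@12, authorship .1.13.3..2.2
After op 5 (add_cursor(7)): buffer="nhxnhunrkhfn" (len 12), cursors c1@4 c3@7 c4@7 c2@12, authorship .1.13.3..2.2
After op 6 (delete): buffer="nhxhrkhf" (len 8), cursors c1@3 c3@4 c4@4 c2@8, authorship .1.3..2.
After op 7 (move_right): buffer="nhxhrkhf" (len 8), cursors c1@4 c3@5 c4@5 c2@8, authorship .1.3..2.

Answer: nhxhrkhf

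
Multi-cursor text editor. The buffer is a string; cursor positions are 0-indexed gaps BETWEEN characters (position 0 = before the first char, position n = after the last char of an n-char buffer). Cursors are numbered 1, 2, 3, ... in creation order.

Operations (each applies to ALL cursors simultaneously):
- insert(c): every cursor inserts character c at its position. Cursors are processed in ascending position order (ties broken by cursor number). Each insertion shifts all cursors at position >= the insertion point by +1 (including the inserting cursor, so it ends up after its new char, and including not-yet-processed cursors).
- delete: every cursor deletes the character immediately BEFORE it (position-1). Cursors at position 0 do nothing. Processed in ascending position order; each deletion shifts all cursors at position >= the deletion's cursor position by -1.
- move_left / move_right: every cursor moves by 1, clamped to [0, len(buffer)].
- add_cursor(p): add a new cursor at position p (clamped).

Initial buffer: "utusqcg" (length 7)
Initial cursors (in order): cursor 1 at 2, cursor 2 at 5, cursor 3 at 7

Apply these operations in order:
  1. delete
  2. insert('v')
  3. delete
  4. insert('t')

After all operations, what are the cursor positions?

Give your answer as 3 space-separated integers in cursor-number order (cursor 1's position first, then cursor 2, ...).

After op 1 (delete): buffer="uusc" (len 4), cursors c1@1 c2@3 c3@4, authorship ....
After op 2 (insert('v')): buffer="uvusvcv" (len 7), cursors c1@2 c2@5 c3@7, authorship .1..2.3
After op 3 (delete): buffer="uusc" (len 4), cursors c1@1 c2@3 c3@4, authorship ....
After op 4 (insert('t')): buffer="utustct" (len 7), cursors c1@2 c2@5 c3@7, authorship .1..2.3

Answer: 2 5 7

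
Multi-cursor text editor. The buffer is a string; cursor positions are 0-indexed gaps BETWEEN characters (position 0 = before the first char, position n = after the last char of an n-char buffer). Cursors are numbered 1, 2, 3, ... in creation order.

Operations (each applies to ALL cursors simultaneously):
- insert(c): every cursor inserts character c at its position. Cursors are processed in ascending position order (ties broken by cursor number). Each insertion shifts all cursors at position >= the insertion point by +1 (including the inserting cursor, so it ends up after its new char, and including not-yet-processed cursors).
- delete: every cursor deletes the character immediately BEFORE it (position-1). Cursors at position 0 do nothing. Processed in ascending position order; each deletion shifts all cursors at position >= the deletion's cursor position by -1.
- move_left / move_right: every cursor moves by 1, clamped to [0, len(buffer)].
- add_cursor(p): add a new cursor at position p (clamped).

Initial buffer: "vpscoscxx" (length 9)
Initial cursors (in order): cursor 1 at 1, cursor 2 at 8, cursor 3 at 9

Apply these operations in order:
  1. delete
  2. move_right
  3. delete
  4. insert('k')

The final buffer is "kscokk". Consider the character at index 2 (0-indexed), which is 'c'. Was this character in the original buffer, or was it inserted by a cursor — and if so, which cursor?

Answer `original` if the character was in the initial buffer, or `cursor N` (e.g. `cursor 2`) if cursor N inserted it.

After op 1 (delete): buffer="pscosc" (len 6), cursors c1@0 c2@6 c3@6, authorship ......
After op 2 (move_right): buffer="pscosc" (len 6), cursors c1@1 c2@6 c3@6, authorship ......
After op 3 (delete): buffer="sco" (len 3), cursors c1@0 c2@3 c3@3, authorship ...
After op 4 (insert('k')): buffer="kscokk" (len 6), cursors c1@1 c2@6 c3@6, authorship 1...23
Authorship (.=original, N=cursor N): 1 . . . 2 3
Index 2: author = original

Answer: original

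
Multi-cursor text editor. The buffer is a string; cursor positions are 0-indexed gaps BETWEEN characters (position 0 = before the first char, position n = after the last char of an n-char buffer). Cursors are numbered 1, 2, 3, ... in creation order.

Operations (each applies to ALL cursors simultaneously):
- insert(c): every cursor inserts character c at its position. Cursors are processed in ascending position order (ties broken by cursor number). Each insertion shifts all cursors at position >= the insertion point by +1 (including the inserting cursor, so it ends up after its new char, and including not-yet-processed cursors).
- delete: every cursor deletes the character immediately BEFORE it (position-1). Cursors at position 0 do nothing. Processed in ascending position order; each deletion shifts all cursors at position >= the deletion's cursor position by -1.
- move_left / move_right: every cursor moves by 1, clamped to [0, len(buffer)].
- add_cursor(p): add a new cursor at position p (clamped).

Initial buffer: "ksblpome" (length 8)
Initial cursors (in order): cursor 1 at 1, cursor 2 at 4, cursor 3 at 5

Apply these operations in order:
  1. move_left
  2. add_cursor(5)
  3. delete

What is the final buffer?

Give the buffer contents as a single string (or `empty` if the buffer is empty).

After op 1 (move_left): buffer="ksblpome" (len 8), cursors c1@0 c2@3 c3@4, authorship ........
After op 2 (add_cursor(5)): buffer="ksblpome" (len 8), cursors c1@0 c2@3 c3@4 c4@5, authorship ........
After op 3 (delete): buffer="ksome" (len 5), cursors c1@0 c2@2 c3@2 c4@2, authorship .....

Answer: ksome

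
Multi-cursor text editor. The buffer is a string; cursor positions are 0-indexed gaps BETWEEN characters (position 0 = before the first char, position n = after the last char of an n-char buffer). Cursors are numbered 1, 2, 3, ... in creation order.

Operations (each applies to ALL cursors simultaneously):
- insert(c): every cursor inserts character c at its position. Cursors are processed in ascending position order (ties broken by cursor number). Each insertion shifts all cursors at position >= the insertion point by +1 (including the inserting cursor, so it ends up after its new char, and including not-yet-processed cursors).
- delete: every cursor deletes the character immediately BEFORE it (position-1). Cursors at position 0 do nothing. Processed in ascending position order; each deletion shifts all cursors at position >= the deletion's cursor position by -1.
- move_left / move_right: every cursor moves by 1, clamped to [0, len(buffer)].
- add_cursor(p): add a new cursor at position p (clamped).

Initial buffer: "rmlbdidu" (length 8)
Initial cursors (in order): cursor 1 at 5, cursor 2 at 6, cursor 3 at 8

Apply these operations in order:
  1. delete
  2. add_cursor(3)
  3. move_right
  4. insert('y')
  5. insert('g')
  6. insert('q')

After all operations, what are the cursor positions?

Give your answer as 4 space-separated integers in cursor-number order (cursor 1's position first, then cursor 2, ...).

After op 1 (delete): buffer="rmlbd" (len 5), cursors c1@4 c2@4 c3@5, authorship .....
After op 2 (add_cursor(3)): buffer="rmlbd" (len 5), cursors c4@3 c1@4 c2@4 c3@5, authorship .....
After op 3 (move_right): buffer="rmlbd" (len 5), cursors c4@4 c1@5 c2@5 c3@5, authorship .....
After op 4 (insert('y')): buffer="rmlbydyyy" (len 9), cursors c4@5 c1@9 c2@9 c3@9, authorship ....4.123
After op 5 (insert('g')): buffer="rmlbygdyyyggg" (len 13), cursors c4@6 c1@13 c2@13 c3@13, authorship ....44.123123
After op 6 (insert('q')): buffer="rmlbygqdyyygggqqq" (len 17), cursors c4@7 c1@17 c2@17 c3@17, authorship ....444.123123123

Answer: 17 17 17 7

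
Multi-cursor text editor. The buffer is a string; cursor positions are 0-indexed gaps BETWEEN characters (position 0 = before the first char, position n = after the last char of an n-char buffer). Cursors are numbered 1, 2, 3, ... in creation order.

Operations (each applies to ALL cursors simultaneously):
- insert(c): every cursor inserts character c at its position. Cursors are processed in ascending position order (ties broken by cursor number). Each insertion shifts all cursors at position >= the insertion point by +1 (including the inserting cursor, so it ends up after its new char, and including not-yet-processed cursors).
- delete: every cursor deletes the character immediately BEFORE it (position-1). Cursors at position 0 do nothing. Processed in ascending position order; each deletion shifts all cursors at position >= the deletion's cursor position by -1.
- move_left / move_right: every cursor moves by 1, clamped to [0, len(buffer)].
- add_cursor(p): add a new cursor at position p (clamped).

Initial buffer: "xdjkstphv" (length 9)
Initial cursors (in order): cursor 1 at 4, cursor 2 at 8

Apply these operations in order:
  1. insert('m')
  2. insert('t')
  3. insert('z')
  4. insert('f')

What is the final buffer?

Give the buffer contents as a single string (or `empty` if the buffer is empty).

After op 1 (insert('m')): buffer="xdjkmstphmv" (len 11), cursors c1@5 c2@10, authorship ....1....2.
After op 2 (insert('t')): buffer="xdjkmtstphmtv" (len 13), cursors c1@6 c2@12, authorship ....11....22.
After op 3 (insert('z')): buffer="xdjkmtzstphmtzv" (len 15), cursors c1@7 c2@14, authorship ....111....222.
After op 4 (insert('f')): buffer="xdjkmtzfstphmtzfv" (len 17), cursors c1@8 c2@16, authorship ....1111....2222.

Answer: xdjkmtzfstphmtzfv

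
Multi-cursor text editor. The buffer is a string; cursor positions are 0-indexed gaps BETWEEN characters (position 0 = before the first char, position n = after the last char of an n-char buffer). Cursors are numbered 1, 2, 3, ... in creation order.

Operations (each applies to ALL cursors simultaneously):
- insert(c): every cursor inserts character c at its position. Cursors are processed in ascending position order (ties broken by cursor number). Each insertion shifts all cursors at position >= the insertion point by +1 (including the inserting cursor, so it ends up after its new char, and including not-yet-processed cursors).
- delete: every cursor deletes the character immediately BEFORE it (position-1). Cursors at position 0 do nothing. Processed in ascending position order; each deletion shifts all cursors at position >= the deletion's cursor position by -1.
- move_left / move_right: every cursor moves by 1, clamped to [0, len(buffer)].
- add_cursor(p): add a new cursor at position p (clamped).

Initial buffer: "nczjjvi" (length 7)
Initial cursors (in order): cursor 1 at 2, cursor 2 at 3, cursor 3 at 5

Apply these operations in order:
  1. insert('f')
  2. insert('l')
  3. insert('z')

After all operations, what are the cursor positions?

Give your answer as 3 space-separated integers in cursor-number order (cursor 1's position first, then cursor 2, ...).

After op 1 (insert('f')): buffer="ncfzfjjfvi" (len 10), cursors c1@3 c2@5 c3@8, authorship ..1.2..3..
After op 2 (insert('l')): buffer="ncflzfljjflvi" (len 13), cursors c1@4 c2@7 c3@11, authorship ..11.22..33..
After op 3 (insert('z')): buffer="ncflzzflzjjflzvi" (len 16), cursors c1@5 c2@9 c3@14, authorship ..111.222..333..

Answer: 5 9 14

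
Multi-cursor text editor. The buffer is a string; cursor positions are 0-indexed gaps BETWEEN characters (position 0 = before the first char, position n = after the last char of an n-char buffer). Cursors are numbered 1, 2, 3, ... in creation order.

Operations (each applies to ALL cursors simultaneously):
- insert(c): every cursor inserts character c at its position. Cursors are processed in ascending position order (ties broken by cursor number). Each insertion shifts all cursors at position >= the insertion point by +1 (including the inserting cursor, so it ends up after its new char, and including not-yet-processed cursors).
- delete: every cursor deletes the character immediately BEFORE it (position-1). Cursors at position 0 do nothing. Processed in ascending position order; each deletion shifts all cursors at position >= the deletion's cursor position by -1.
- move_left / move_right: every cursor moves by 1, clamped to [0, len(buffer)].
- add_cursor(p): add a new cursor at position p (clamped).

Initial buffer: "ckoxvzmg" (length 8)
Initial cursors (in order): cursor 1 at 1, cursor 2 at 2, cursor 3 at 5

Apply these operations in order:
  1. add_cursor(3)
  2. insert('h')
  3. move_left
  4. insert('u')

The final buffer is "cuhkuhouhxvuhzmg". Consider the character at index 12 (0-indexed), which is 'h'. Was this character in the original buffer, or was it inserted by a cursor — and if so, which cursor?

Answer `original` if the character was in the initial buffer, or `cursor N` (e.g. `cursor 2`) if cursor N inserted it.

Answer: cursor 3

Derivation:
After op 1 (add_cursor(3)): buffer="ckoxvzmg" (len 8), cursors c1@1 c2@2 c4@3 c3@5, authorship ........
After op 2 (insert('h')): buffer="chkhohxvhzmg" (len 12), cursors c1@2 c2@4 c4@6 c3@9, authorship .1.2.4..3...
After op 3 (move_left): buffer="chkhohxvhzmg" (len 12), cursors c1@1 c2@3 c4@5 c3@8, authorship .1.2.4..3...
After op 4 (insert('u')): buffer="cuhkuhouhxvuhzmg" (len 16), cursors c1@2 c2@5 c4@8 c3@12, authorship .11.22.44..33...
Authorship (.=original, N=cursor N): . 1 1 . 2 2 . 4 4 . . 3 3 . . .
Index 12: author = 3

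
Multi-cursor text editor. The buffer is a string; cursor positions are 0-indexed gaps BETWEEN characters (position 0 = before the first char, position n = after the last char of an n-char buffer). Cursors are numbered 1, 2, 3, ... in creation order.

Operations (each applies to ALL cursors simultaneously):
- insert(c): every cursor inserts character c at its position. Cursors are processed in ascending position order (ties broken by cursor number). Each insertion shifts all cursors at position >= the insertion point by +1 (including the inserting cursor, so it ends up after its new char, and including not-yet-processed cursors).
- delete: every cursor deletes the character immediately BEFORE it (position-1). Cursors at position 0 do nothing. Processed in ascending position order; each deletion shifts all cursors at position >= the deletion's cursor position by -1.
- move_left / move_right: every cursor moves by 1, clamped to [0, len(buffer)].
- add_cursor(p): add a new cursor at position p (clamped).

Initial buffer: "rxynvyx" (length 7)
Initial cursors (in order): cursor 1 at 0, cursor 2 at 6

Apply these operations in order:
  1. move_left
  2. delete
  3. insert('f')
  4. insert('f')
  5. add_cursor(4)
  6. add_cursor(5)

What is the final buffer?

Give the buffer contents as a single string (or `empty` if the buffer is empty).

After op 1 (move_left): buffer="rxynvyx" (len 7), cursors c1@0 c2@5, authorship .......
After op 2 (delete): buffer="rxynyx" (len 6), cursors c1@0 c2@4, authorship ......
After op 3 (insert('f')): buffer="frxynfyx" (len 8), cursors c1@1 c2@6, authorship 1....2..
After op 4 (insert('f')): buffer="ffrxynffyx" (len 10), cursors c1@2 c2@8, authorship 11....22..
After op 5 (add_cursor(4)): buffer="ffrxynffyx" (len 10), cursors c1@2 c3@4 c2@8, authorship 11....22..
After op 6 (add_cursor(5)): buffer="ffrxynffyx" (len 10), cursors c1@2 c3@4 c4@5 c2@8, authorship 11....22..

Answer: ffrxynffyx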